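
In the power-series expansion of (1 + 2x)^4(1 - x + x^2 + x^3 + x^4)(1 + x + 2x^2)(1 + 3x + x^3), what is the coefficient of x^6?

499

(1 + 2x)^4 has coefficients 1,8,24,32,16 for degrees 0…4.
(1 - x + x^2 + x^3 + x^4) has coefficients 1,-1,1,1,1,0,0 for degrees 0…6.
Multiplying by (1 + x + 2x^2) gives running coefficients 1,0,2,0,4,3,2 for degrees 0…6.
Finally multiplying by (1 + 3x + x^3), the product of all factors after the first has coefficients 1,3,2,7,4,17,11 for degrees 0…6.
[x^6] = 1·11 + 8·17 + 24·4 + 32·7 + 16·2 = 499.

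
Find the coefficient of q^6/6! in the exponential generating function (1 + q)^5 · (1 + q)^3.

20160

The EGF product rule gives c_6 = Σ_{k_1+k_2=6} C(6; k_1,k_2) · ∏ g_i(k_i), where (1+q)^5 gives the falling factorial (5)_k; (1+q)^3 gives the falling factorial (3)_k.
g_1(k) for k = 0…6: 1, 5, 20, 60, 120, 120, 0.
g_2(k) for k = 0…6: 1, 3, 6, 6, 0, 0, 0.
c_6 = Σ_k C(6,k)·g_1(k)·g_2(6−k) = 20·60·6 + 15·120·6 + 6·120·3 = 7200 + 10800 + 2160 = 20160.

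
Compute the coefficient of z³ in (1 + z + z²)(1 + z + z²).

2

(1 + z + z²) has coefficients 1,1,1 for degrees 0…2.
(1 + z + z²) has coefficients 1,1,1,0 for degrees 0…3.
[z³] = 1·0 + 1·1 + 1·1 = 2.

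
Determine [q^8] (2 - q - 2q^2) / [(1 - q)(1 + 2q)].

341

The denominator gives the recurrence a_n = −a_(n−1) + 2a_(n−2) for n ≥ 3; the numerator fixes a_0 = 2, a_1 = -3, a_2 = 5.
Iterating: 2, -3, 5, -11, 21, -43, 85, -171, 341, so a_8 = 341.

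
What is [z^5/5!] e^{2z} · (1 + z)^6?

The EGF product rule gives c_5 = Σ_{k_1+k_2=5} C(5; k_1,k_2) · ∏ g_i(k_i), where e^{2z} gives (2)^k; (1+z)^6 gives the falling factorial (6)_k.
g_1(k) for k = 0…5: 1, 2, 4, 8, 16, 32.
g_2(k) for k = 0…5: 1, 6, 30, 120, 360, 720.
c_5 = Σ_k C(5,k)·g_1(k)·g_2(5−k) = 1·1·720 + 5·2·360 + 10·4·120 + 10·8·30 + 5·16·6 + 1·32·1 = 720 + 3600 + 4800 + 2400 + 480 + 32 = 12032.

12032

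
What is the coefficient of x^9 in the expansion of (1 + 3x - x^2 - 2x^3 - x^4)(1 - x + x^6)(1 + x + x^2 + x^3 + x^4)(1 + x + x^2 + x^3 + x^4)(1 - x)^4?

(1 + 3x - x^2 - 2x^3 - x^4) has coefficients 1,3,-1,-2,-1 for degrees 0…4.
(1 - x + x^6) has coefficients 1,-1,0,0,0,0,1,0,0,0 for degrees 0…9.
Multiplying by (1 + x + x^2 + x^3 + x^4) gives running coefficients 1,0,0,0,0,-1,1,1,1,1 for degrees 0…9.
Multiplying by (1 + x + x^2 + x^3 + x^4) gives running coefficients 1,1,1,1,1,-1,0,1,2,3 for degrees 0…9.
Finally multiplying by (1 - x)^4, the product of all factors after the first has coefficients 1,-3,3,-1,0,-2,7,-8,3,0 for degrees 0…9.
[x^9] = 1·0 + 3·3 − 1·(-8) − 2·7 − 1·(-2) = 5.

5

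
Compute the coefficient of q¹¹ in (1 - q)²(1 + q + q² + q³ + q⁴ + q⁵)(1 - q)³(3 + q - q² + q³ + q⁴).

-7

(1 - q)² has coefficients 1,-2,1 for degrees 0…2.
(1 + q + q² + q³ + q⁴ + q⁵) has coefficients 1,1,1,1,1,1,0,0,0,0,0,0 for degrees 0…11.
Multiplying by (1 - q)³ gives running coefficients 1,-2,1,0,0,0,-1,2,-1,0,0,0 for degrees 0…11.
Finally multiplying by (3 + q - q² + q³ + q⁴), the product of all factors after the first has coefficients 3,-5,0,4,-2,-1,-2,5,0,-4,2,1 for degrees 0…11.
[q¹¹] = 1·1 − 2·2 + 1·(-4) = -7.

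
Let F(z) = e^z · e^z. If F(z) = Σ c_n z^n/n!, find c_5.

32

The EGF product rule gives c_5 = Σ_{k_1+k_2=5} C(5; k_1,k_2) · ∏ g_i(k_i), where e^z gives (1)^k; e^z gives (1)^k.
g_1(k) for k = 0…5: 1, 1, 1, 1, 1, 1.
g_2(k) for k = 0…5: 1, 1, 1, 1, 1, 1.
c_5 = Σ_k C(5,k)·g_1(k)·g_2(5−k) = 1·1·1 + 5·1·1 + 10·1·1 + 10·1·1 + 5·1·1 + 1·1·1 = 1 + 5 + 10 + 10 + 5 + 1 = 32.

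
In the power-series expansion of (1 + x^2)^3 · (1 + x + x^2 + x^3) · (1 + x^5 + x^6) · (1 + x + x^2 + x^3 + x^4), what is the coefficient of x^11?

51

(1 + x^2)^3 has coefficients 1,0,3,0,3,0,1 for degrees 0…6.
(1 + x + x^2 + x^3) has coefficients 1,1,1,1,0,0,0,0,0,0,0,0 for degrees 0…11.
Multiplying by (1 + x^5 + x^6) gives running coefficients 1,1,1,1,0,1,2,2,2,1,0,0 for degrees 0…11.
Finally multiplying by (1 + x + x^2 + x^3 + x^4), the product of all factors after the first has coefficients 1,2,3,4,4,4,5,6,7,8,7,5 for degrees 0…11.
[x^11] = 1·5 + 3·8 + 3·6 + 1·4 = 51.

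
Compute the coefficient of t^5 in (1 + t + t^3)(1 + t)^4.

7

(1 + t + t^3) has coefficients 1,1,0,1 for degrees 0…3.
(1 + t)^4 has coefficients 1,4,6,4,1,0 for degrees 0…5.
[t^5] = 1·0 + 1·1 + 1·6 = 7.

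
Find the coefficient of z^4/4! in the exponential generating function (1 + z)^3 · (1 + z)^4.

The EGF product rule gives c_4 = Σ_{k_1+k_2=4} C(4; k_1,k_2) · ∏ g_i(k_i), where (1+z)^3 gives the falling factorial (3)_k; (1+z)^4 gives the falling factorial (4)_k.
g_1(k) for k = 0…4: 1, 3, 6, 6, 0.
g_2(k) for k = 0…4: 1, 4, 12, 24, 24.
c_4 = Σ_k C(4,k)·g_1(k)·g_2(4−k) = 1·1·24 + 4·3·24 + 6·6·12 + 4·6·4 = 24 + 288 + 432 + 96 = 840.

840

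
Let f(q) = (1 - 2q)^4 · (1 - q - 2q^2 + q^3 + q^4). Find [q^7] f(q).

(1 - 2q)^4 has coefficients 1,-8,24,-32,16 for degrees 0…4.
(1 - q - 2q^2 + q^3 + q^4) has coefficients 1,-1,-2,1,1,0,0,0 for degrees 0…7.
[q^7] = 1·0 − 8·0 + 24·0 − 32·1 + 16·1 = -16.

-16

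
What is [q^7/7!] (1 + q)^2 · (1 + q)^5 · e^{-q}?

The EGF product rule gives c_7 = Σ_{k_1+k_2+k_3=7} C(7; k_1,k_2,k_3) · ∏ g_i(k_i), where (1+q)^2 gives the falling factorial (2)_k; (1+q)^5 gives the falling factorial (5)_k; e^{-q} gives (-1)^k.
g_1(k) for k = 0…7: 1, 2, 2, 0, 0, 0, 0, 0.
g_2(k) for k = 0…7: 1, 5, 20, 60, 120, 120, 0, 0.
g_3(k) for k = 0…7: 1, -1, 1, -1, 1, -1, 1, -1.
First combine the last two factors: h(k) = Σ_j C(k,j)·g_2(j)·g_3(k−j) for k = 0…7: 1, 4, 11, 14, -19, -56, 151, 34.
c_7 = Σ_k C(7,k)·g_1(k)·h(7−k) = 1·1·34 + 7·2·151 + 21·2·(-56) = 34 + 2114 − 2352 = -204.

-204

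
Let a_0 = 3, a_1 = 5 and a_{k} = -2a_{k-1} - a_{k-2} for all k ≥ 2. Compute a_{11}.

The ordinary generating function has denominator 1 + 2t + t^2.
Iterating the recurrence: a_0,…,a_{11} = 3, 5, -13, 21, -29, 37, -45, 53, -61, 69, -77, 85.

85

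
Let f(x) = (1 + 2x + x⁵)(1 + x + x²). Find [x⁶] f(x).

1

(1 + 2x + x⁵) has coefficients 1,2,0,0,0,1 for degrees 0…5.
(1 + x + x²) has coefficients 1,1,1,0,0,0,0 for degrees 0…6.
[x⁶] = 1·0 + 2·0 + 1·1 = 1.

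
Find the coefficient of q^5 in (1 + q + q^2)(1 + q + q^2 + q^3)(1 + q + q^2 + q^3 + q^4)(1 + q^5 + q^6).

12

(1 + q + q^2) has coefficients 1,1,1 for degrees 0…2.
(1 + q + q^2 + q^3) has coefficients 1,1,1,1,0,0 for degrees 0…5.
Multiplying by (1 + q + q^2 + q^3 + q^4) gives running coefficients 1,2,3,4,4,3 for degrees 0…5.
Finally multiplying by (1 + q^5 + q^6), the product of all factors after the first has coefficients 1,2,3,4,4,4 for degrees 0…5.
[q^5] = 1·4 + 1·4 + 1·4 = 12.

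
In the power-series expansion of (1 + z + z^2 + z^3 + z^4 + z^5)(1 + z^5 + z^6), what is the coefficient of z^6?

2

(1 + z + z^2 + z^3 + z^4 + z^5) has coefficients 1,1,1,1,1,1 for degrees 0…5.
(1 + z^5 + z^6) has coefficients 1,0,0,0,0,1,1 for degrees 0…6.
[z^6] = 1·1 + 1·1 + 1·0 + 1·0 + 1·0 + 1·0 = 2.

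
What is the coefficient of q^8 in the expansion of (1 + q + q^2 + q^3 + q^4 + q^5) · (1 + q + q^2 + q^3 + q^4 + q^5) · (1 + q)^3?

36

(1 + q + q^2 + q^3 + q^4 + q^5) has coefficients 1,1,1,1,1,1 for degrees 0…5.
(1 + q + q^2 + q^3 + q^4 + q^5) has coefficients 1,1,1,1,1,1,0,0,0 for degrees 0…8.
Finally multiplying by (1 + q)^3, the product of all factors after the first has coefficients 1,4,7,8,8,8,7,4,1 for degrees 0…8.
[q^8] = 1·1 + 1·4 + 1·7 + 1·8 + 1·8 + 1·8 = 36.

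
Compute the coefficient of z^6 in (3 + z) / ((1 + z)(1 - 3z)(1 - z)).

Partial fractions give a closed form: a_n = (1/4)·(-1)^n + (15/4)·3^n + (-1)·1^n.
At n = 6: a_6 = 2733.

2733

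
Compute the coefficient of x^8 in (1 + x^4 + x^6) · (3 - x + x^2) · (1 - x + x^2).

(1 + x^4 + x^6) has coefficients 1,0,0,0,1,0,1 for degrees 0…6.
(3 - x + x^2) has coefficients 3,-1,1,0,0,0,0,0,0 for degrees 0…8.
Finally multiplying by (1 - x + x^2), the product of all factors after the first has coefficients 3,-4,5,-2,1,0,0,0,0 for degrees 0…8.
[x^8] = 1·0 + 1·1 + 1·5 = 6.

6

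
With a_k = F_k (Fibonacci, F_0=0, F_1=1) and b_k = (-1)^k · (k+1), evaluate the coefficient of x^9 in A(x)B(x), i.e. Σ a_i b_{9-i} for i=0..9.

This is [x^9] in the product of the two ordinary generating functions.
Σ = 0·(-10) + 1·9 + 1·(-8) + 2·7 + 3·(-6) + 5·5 + 8·(-4) + 13·3 + 21·(-2) + 34·1 = 21.

21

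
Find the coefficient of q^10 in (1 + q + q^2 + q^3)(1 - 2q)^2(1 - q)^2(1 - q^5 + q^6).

(1 + q + q^2 + q^3) has coefficients 1,1,1,1 for degrees 0…3.
(1 - 2q)^2 has coefficients 1,-4,4,0,0,0,0,0,0,0,0 for degrees 0…10.
Multiplying by (1 - q)^2 gives running coefficients 1,-6,13,-12,4,0,0,0,0,0,0 for degrees 0…10.
Finally multiplying by (1 - q^5 + q^6), the product of all factors after the first has coefficients 1,-6,13,-12,4,-1,7,-19,25,-16,4 for degrees 0…10.
[q^10] = 1·4 + 1·(-16) + 1·25 + 1·(-19) = -6.

-6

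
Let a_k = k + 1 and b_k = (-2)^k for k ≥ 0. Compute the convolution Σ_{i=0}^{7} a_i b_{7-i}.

-54

The convolution is the t^7 coefficient of A(t)B(t).
Σ = 1·(-128) + 2·64 + 3·(-32) + 4·16 + 5·(-8) + 6·4 + 7·(-2) + 8·1 = -54.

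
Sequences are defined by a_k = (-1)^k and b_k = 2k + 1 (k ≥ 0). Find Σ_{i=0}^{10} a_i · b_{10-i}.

11

This is [x^10] in the product of the two ordinary generating functions.
Σ = 1·21 − 1·19 + 1·17 − 1·15 + 1·13 − 1·11 + 1·9 − 1·7 + 1·5 − 1·3 + 1·1 = 11.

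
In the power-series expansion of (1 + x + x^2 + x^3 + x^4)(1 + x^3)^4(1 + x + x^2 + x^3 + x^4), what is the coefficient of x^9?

(1 + x + x^2 + x^3 + x^4) has coefficients 1,1,1,1,1 for degrees 0…4.
(1 + x^3)^4 has coefficients 1,0,0,4,0,0,6,0,0,4 for degrees 0…9.
Finally multiplying by (1 + x + x^2 + x^3 + x^4), the product of all factors after the first has coefficients 1,1,1,5,5,4,10,10,6,10 for degrees 0…9.
[x^9] = 1·10 + 1·6 + 1·10 + 1·10 + 1·4 = 40.

40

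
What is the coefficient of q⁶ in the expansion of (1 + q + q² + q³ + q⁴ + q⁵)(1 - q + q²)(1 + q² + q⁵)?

(1 + q + q² + q³ + q⁴ + q⁵) has coefficients 1,1,1,1,1,1 for degrees 0…5.
(1 - q + q²) has coefficients 1,-1,1,0,0,0,0 for degrees 0…6.
Finally multiplying by (1 + q² + q⁵), the product of all factors after the first has coefficients 1,-1,2,-1,1,1,-1 for degrees 0…6.
[q⁶] = 1·(-1) + 1·1 + 1·1 + 1·(-1) + 1·2 + 1·(-1) = 1.

1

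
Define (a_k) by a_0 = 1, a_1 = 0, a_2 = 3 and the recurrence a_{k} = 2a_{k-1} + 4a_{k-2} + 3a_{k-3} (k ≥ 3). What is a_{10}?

The ordinary generating function has denominator 1 - 2t - 4t^2 - 3t^3.
Iterating the recurrence: a_0,…,a_{10} = 1, 0, 3, 9, 30, 105, 357, 1224, 4191, 14349, 49134.

49134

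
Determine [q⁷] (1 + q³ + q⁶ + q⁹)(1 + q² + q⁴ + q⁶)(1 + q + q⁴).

4

(1 + q³ + q⁶ + q⁹) has coefficients 1,0,0,1,0,0,1,0 for degrees 0…7.
(1 + q² + q⁴ + q⁶) has coefficients 1,0,1,0,1,0,1,0 for degrees 0…7.
Finally multiplying by (1 + q + q⁴), the product of all factors after the first has coefficients 1,1,1,1,2,1,2,1 for degrees 0…7.
[q⁷] = 1·1 + 1·2 + 1·1 = 4.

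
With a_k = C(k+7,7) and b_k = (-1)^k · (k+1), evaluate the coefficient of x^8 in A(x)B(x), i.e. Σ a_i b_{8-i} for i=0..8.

The convolution is the t^8 coefficient of A(t)B(t).
Σ = 1·9 + 8·(-8) + 36·7 + 120·(-6) + 330·5 + 792·(-4) + 1716·3 + 3432·(-2) + 6435·1 = 2678.

2678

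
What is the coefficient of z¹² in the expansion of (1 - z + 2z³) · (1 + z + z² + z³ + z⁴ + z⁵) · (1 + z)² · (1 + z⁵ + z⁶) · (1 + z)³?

120

(1 - z + 2z³) has coefficients 1,-1,0,2 for degrees 0…3.
(1 + z + z² + z³ + z⁴ + z⁵) has coefficients 1,1,1,1,1,1,0,0,0,0,0,0,0 for degrees 0…12.
Multiplying by (1 + z)² gives running coefficients 1,3,4,4,4,4,3,1,0,0,0,0,0 for degrees 0…12.
Multiplying by (1 + z⁵ + z⁶) gives running coefficients 1,3,4,4,4,5,7,8,8,8,8,7,4 for degrees 0…12.
Finally multiplying by (1 + z)³, the product of all factors after the first has coefficients 1,6,16,26,31,33,38,48,58,63,64,63,57 for degrees 0…12.
[z¹²] = 1·57 − 1·63 + 2·63 = 120.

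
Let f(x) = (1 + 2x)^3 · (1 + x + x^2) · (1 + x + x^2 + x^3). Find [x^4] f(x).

72

(1 + 2x)^3 has coefficients 1,6,12,8 for degrees 0…3.
(1 + x + x^2) has coefficients 1,1,1,0,0 for degrees 0…4.
Finally multiplying by (1 + x + x^2 + x^3), the product of all factors after the first has coefficients 1,2,3,3,2 for degrees 0…4.
[x^4] = 1·2 + 6·3 + 12·3 + 8·2 = 72.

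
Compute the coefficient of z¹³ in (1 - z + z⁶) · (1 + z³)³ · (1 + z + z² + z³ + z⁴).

6

(1 - z + z⁶) has coefficients 1,-1,0,0,0,0,1 for degrees 0…6.
(1 + z³)³ has coefficients 1,0,0,3,0,0,3,0,0,1,0,0,0,0 for degrees 0…13.
Finally multiplying by (1 + z + z² + z³ + z⁴), the product of all factors after the first has coefficients 1,1,1,4,4,3,6,6,3,4,4,1,1,1 for degrees 0…13.
[z¹³] = 1·1 − 1·1 + 1·6 = 6.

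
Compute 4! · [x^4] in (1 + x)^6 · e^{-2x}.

The EGF product rule gives c_4 = Σ_{k_1+k_2=4} C(4; k_1,k_2) · ∏ g_i(k_i), where (1+x)^6 gives the falling factorial (6)_k; e^{-2x} gives (-2)^k.
g_1(k) for k = 0…4: 1, 6, 30, 120, 360.
g_2(k) for k = 0…4: 1, -2, 4, -8, 16.
c_4 = Σ_k C(4,k)·g_1(k)·g_2(4−k) = 1·1·16 + 4·6·(-8) + 6·30·4 + 4·120·(-2) + 1·360·1 = 16 − 192 + 720 − 960 + 360 = -56.

-56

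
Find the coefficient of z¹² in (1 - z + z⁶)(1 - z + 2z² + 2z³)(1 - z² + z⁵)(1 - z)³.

(1 - z + z⁶) has coefficients 1,-1,0,0,0,0,1 for degrees 0…6.
(1 - z + 2z² + 2z³) has coefficients 1,-1,2,2,0,0,0,0,0,0,0,0,0 for degrees 0…12.
Multiplying by (1 - z² + z⁵) gives running coefficients 1,-1,1,3,-2,-1,-1,2,2,0,0,0,0 for degrees 0…12.
Finally multiplying by (1 - z)³, the product of all factors after the first has coefficients 1,-4,7,-4,-7,13,-7,4,-6,1,4,-2,0 for degrees 0…12.
[z¹²] = 1·0 − 1·(-2) + 1·(-7) = -5.

-5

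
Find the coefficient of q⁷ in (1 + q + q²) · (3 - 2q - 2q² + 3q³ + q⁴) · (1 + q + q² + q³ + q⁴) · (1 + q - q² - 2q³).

(1 + q + q²) has coefficients 1,1,1 for degrees 0…2.
(3 - 2q - 2q² + 3q³ + q⁴) has coefficients 3,-2,-2,3,1,0,0,0 for degrees 0…7.
Multiplying by (1 + q + q² + q³ + q⁴) gives running coefficients 3,1,-1,2,3,0,2,4 for degrees 0…7.
Finally multiplying by (1 + q - q² - 2q³), the product of all factors after the first has coefficients 3,4,-3,-6,4,3,-5,0 for degrees 0…7.
[q⁷] = 1·0 + 1·(-5) + 1·3 = -2.

-2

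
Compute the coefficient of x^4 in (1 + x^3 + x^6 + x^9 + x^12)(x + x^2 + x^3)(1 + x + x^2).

(1 + x^3 + x^6 + x^9 + x^12) has coefficients 1,0,0,1,0 for degrees 0…4.
(x + x^2 + x^3) has coefficients 0,1,1,1,0 for degrees 0…4.
Finally multiplying by (1 + x + x^2), the product of all factors after the first has coefficients 0,1,2,3,2 for degrees 0…4.
[x^4] = 1·2 + 1·1 = 3.

3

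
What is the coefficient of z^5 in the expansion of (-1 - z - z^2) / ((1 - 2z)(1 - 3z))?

-941

The denominator gives the recurrence a_n = 5a_(n−1) − 6a_(n−2) for n ≥ 3; the numerator fixes a_0 = -1, a_1 = -6, a_2 = -25.
Iterating: -1, -6, -25, -89, -295, -941, so a_5 = -941.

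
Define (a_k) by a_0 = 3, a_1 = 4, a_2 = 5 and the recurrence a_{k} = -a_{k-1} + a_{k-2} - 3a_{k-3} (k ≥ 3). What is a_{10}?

1061

The ordinary generating function has denominator 1 + y - y^2 + 3y^3.
Iterating the recurrence: a_0,…,a_{10} = 3, 4, 5, -10, 3, -28, 61, -98, 243, -524, 1061.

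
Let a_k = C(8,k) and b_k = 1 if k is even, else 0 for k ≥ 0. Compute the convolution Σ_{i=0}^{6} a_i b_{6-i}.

127

This is [x^6] in the product of the two ordinary generating functions.
Σ = 1·1 + 8·0 + 28·1 + 56·0 + 70·1 + 56·0 + 28·1 = 127.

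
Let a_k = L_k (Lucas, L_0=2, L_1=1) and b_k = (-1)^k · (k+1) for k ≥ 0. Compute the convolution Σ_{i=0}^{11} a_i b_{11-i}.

The convolution is the t^11 coefficient of A(t)B(t).
Σ = 2·(-12) + 1·11 + 3·(-10) + 4·9 + 7·(-8) + 11·7 + 18·(-6) + 29·5 + 47·(-4) + 76·3 + 123·(-2) + 199·1 = 44.

44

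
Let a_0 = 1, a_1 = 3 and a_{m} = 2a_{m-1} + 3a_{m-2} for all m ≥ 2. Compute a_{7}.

The ordinary generating function has denominator 1 - 2y - 3y^2.
Iterating the recurrence: a_0,…,a_{7} = 1, 3, 9, 27, 81, 243, 729, 2187.

2187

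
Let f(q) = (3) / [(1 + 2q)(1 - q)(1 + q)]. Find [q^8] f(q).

Partial fractions give a closed form: a_n = (4)·(-2)^n + (1/2)·1^n + (-3/2)·(-1)^n.
At n = 8: a_8 = 1023.

1023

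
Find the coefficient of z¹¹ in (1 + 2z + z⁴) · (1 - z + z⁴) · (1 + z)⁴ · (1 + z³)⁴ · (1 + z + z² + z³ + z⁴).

(1 + 2z + z⁴) has coefficients 1,2,0,0,1 for degrees 0…4.
(1 - z + z⁴) has coefficients 1,-1,0,0,1,0,0,0,0,0,0,0 for degrees 0…11.
Multiplying by (1 + z)⁴ gives running coefficients 1,3,2,-2,-2,3,6,4,1,0,0,0 for degrees 0…11.
Multiplying by (1 + z³)⁴ gives running coefficients 1,3,2,2,10,11,4,14,25,16,16,30 for degrees 0…11.
Finally multiplying by (1 + z + z² + z³ + z⁴), the product of all factors after the first has coefficients 1,4,6,8,18,28,29,41,64,70,75,101 for degrees 0…11.
[z¹¹] = 1·101 + 2·75 + 1·41 = 292.

292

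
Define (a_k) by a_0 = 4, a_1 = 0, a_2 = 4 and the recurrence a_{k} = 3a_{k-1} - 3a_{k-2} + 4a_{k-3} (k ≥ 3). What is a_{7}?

864

The ordinary generating function has denominator 1 - 3z + 3z^2 - 4z^3.
Iterating the recurrence: a_0,…,a_{7} = 4, 0, 4, 28, 72, 148, 340, 864.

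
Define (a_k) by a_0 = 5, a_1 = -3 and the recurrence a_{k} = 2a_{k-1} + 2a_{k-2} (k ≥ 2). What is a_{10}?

4416

The ordinary generating function has denominator 1 - 2x - 2x^2.
Iterating the recurrence: a_0,…,a_{10} = 5, -3, 4, 2, 12, 28, 80, 216, 592, 1616, 4416.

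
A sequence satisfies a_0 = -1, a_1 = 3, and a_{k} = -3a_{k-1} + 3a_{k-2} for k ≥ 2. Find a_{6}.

The ordinary generating function has denominator 1 + 3z - 3z^2.
Iterating the recurrence: a_0,…,a_{6} = -1, 3, -12, 45, -171, 648, -2457.

-2457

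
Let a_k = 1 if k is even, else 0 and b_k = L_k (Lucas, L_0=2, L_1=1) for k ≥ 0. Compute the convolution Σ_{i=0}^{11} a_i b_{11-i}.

The convolution is the x^11 coefficient of A(x)B(x).
Σ = 1·199 + 0·123 + 1·76 + 0·47 + 1·29 + 0·18 + 1·11 + 0·7 + 1·4 + 0·3 + 1·1 + 0·2 = 320.

320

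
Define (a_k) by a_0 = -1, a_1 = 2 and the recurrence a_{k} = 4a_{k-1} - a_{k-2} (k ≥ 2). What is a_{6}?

The ordinary generating function has denominator 1 - 4x + x^2.
Iterating the recurrence: a_0,…,a_{6} = -1, 2, 9, 34, 127, 474, 1769.

1769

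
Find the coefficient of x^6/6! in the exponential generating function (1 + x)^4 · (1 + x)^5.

The EGF product rule gives c_6 = Σ_{k_1+k_2=6} C(6; k_1,k_2) · ∏ g_i(k_i), where (1+x)^4 gives the falling factorial (4)_k; (1+x)^5 gives the falling factorial (5)_k.
g_1(k) for k = 0…6: 1, 4, 12, 24, 24, 0, 0.
g_2(k) for k = 0…6: 1, 5, 20, 60, 120, 120, 0.
c_6 = Σ_k C(6,k)·g_1(k)·g_2(6−k) = 6·4·120 + 15·12·120 + 20·24·60 + 15·24·20 = 2880 + 21600 + 28800 + 7200 = 60480.

60480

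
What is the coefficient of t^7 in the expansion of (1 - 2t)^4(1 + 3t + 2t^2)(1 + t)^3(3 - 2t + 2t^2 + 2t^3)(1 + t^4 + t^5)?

272

(1 - 2t)^4 has coefficients 1,-8,24,-32,16 for degrees 0…4.
(1 + 3t + 2t^2) has coefficients 1,3,2,0,0,0,0,0 for degrees 0…7.
Multiplying by (1 + t)^3 gives running coefficients 1,6,14,16,9,2,0,0 for degrees 0…7.
Multiplying by (3 - 2t + 2t^2 + 2t^3) gives running coefficients 3,16,32,34,35,48,46,22 for degrees 0…7.
Finally multiplying by (1 + t^4 + t^5), the product of all factors after the first has coefficients 3,16,32,34,38,67,94,88 for degrees 0…7.
[t^7] = 1·88 − 8·94 + 24·67 − 32·38 + 16·34 = 272.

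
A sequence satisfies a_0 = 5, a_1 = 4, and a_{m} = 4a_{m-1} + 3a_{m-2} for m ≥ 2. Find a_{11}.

29723512

The ordinary generating function has denominator 1 - 4q - 3q^2.
Iterating the recurrence: a_0,…,a_{11} = 5, 4, 31, 136, 637, 2956, 13735, 63808, 296437, 1377172, 6397999, 29723512.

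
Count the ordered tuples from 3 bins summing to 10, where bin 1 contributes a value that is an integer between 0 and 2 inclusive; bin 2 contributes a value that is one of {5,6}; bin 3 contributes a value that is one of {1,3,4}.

4

The generating function for the choices is (1 + t + t^2)·(t^5 + t^6)·(t + t^3 + t^4); the count is [t^10].
(1 + t + t^2) has coefficients 1,1,1 for degrees 0…2.
(t^5 + t^6) has coefficients 0,0,0,0,0,1,1,0,0,0,0 for degrees 0…10.
Finally multiplying by (t + t^3 + t^4), the product of all factors after the first has coefficients 0,0,0,0,0,0,1,1,1,2,1 for degrees 0…10.
[t^10] = 1·1 + 1·2 + 1·1 = 4.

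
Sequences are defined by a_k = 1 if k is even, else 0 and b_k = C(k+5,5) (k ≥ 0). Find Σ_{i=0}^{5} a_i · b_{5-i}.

The convolution is the x^5 coefficient of A(x)B(x).
Σ = 1·252 + 0·126 + 1·56 + 0·21 + 1·6 + 0·1 = 314.

314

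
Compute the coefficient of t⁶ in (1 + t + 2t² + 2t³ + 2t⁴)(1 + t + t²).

(1 + t + 2t² + 2t³ + 2t⁴) has coefficients 1,1,2,2,2 for degrees 0…4.
(1 + t + t²) has coefficients 1,1,1,0,0,0,0 for degrees 0…6.
[t⁶] = 1·0 + 1·0 + 2·0 + 2·0 + 2·1 = 2.

2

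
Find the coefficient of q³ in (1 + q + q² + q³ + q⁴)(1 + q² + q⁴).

2

(1 + q + q² + q³ + q⁴) has coefficients 1,1,1,1 for degrees 0…3.
(1 + q² + q⁴) has coefficients 1,0,1,0 for degrees 0…3.
[q³] = 1·0 + 1·1 + 1·0 + 1·1 = 2.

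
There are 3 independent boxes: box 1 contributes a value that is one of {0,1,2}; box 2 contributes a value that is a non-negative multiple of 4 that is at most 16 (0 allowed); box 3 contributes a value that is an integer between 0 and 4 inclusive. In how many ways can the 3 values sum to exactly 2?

3

The generating function for the choices is (1 + t + t²)·(1 + t⁴ + t⁸ + t¹² + t¹⁶)·(1 + t + t² + t³ + t⁴); the count is [t²].
(1 + t + t²) has coefficients 1,1,1 for degrees 0…2.
(1 + t⁴ + t⁸ + t¹² + t¹⁶) has coefficients 1,0,0 for degrees 0…2.
Finally multiplying by (1 + t + t² + t³ + t⁴), the product of all factors after the first has coefficients 1,1,1 for degrees 0…2.
[t²] = 1·1 + 1·1 + 1·1 = 3.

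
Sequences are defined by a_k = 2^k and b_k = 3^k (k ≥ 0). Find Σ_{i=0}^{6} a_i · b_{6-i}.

This is [x^6] in the product of the two ordinary generating functions.
Σ = 1·729 + 2·243 + 4·81 + 8·27 + 16·9 + 32·3 + 64·1 = 2059.

2059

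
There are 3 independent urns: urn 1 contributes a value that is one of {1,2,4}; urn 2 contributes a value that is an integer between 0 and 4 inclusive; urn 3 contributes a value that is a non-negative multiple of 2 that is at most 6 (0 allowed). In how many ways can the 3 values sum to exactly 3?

The generating function for the choices is (x + x^2 + x^4)·(1 + x + x^2 + x^3 + x^4)·(1 + x^2 + x^4 + x^6); the count is [x^3].
(x + x^2 + x^4) has coefficients 0,1,1,0 for degrees 0…3.
(1 + x + x^2 + x^3 + x^4) has coefficients 1,1,1,1 for degrees 0…3.
Finally multiplying by (1 + x^2 + x^4 + x^6), the product of all factors after the first has coefficients 1,1,2,2 for degrees 0…3.
[x^3] = 1·2 + 1·1 = 3.

3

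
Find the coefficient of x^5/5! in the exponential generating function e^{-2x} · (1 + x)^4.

48

The EGF product rule gives c_5 = Σ_{k_1+k_2=5} C(5; k_1,k_2) · ∏ g_i(k_i), where e^{-2x} gives (-2)^k; (1+x)^4 gives the falling factorial (4)_k.
g_1(k) for k = 0…5: 1, -2, 4, -8, 16, -32.
g_2(k) for k = 0…5: 1, 4, 12, 24, 24, 0.
c_5 = Σ_k C(5,k)·g_1(k)·g_2(5−k) = 5·(-2)·24 + 10·4·24 + 10·(-8)·12 + 5·16·4 + 1·(-32)·1 = −240 + 960 − 960 + 320 − 32 = 48.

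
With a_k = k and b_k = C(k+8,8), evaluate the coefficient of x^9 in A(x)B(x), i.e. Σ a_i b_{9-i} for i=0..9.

Write out a_i and b_{9-i} for i = 0,…,9 and sum the products.
Σ = 0·24310 + 1·12870 + 2·6435 + 3·3003 + 4·1287 + 5·495 + 6·165 + 7·45 + 8·9 + 9·1 = 43758.

43758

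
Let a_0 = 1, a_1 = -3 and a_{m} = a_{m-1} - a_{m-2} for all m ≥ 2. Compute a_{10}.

The ordinary generating function has denominator 1 - y + y^2.
Iterating the recurrence: a_0,…,a_{10} = 1, -3, -4, -1, 3, 4, 1, -3, -4, -1, 3.

3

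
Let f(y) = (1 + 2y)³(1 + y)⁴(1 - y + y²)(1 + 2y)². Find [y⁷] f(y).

626

(1 + 2y)³ has coefficients 1,6,12,8 for degrees 0…3.
(1 + y)⁴ has coefficients 1,4,6,4,1,0,0,0 for degrees 0…7.
Multiplying by (1 - y + y²) gives running coefficients 1,3,3,2,3,3,1,0 for degrees 0…7.
Finally multiplying by (1 + 2y)², the product of all factors after the first has coefficients 1,7,19,26,23,23,25,16 for degrees 0…7.
[y⁷] = 1·16 + 6·25 + 12·23 + 8·23 = 626.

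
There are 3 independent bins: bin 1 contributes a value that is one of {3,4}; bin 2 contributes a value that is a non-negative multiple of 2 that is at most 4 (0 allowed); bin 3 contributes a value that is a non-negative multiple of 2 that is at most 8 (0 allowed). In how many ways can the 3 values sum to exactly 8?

The generating function for the choices is (q^3 + q^4)·(1 + q^2 + q^4)·(1 + q^2 + q^4 + q^6 + q^8); the count is [q^8].
(q^3 + q^4) has coefficients 0,0,0,1,1 for degrees 0…4.
(1 + q^2 + q^4) has coefficients 1,0,1,0,1,0,0,0,0 for degrees 0…8.
Finally multiplying by (1 + q^2 + q^4 + q^6 + q^8), the product of all factors after the first has coefficients 1,0,2,0,3,0,3,0,3 for degrees 0…8.
[q^8] = 1·0 + 1·3 = 3.

3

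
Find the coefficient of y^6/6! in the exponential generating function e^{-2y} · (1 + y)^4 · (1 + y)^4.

The EGF product rule gives c_6 = Σ_{k_1+k_2+k_3=6} C(6; k_1,k_2,k_3) · ∏ g_i(k_i), where e^{-2y} gives (-2)^k; (1+y)^4 gives the falling factorial (4)_k; (1+y)^4 gives the falling factorial (4)_k.
g_1(k) for k = 0…6: 1, -2, 4, -8, 16, -32, 64.
g_2(k) for k = 0…6: 1, 4, 12, 24, 24, 0, 0.
g_3(k) for k = 0…6: 1, 4, 12, 24, 24, 0, 0.
First combine the last two factors: h(k) = Σ_j C(k,j)·g_2(j)·g_3(k−j) for k = 0…6: 1, 8, 56, 336, 1680, 6720, 20160.
c_6 = Σ_k C(6,k)·g_1(k)·h(6−k) = 1·1·20160 + 6·(-2)·6720 + 15·4·1680 + 20·(-8)·336 + 15·16·56 + 6·(-32)·8 + 1·64·1 = 20160 − 80640 + 100800 − 53760 + 13440 − 1536 + 64 = -1472.

-1472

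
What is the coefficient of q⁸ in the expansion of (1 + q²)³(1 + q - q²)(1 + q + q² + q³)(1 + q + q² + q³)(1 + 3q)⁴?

(1 + q²)³ has coefficients 1,0,3,0,3,0,1 for degrees 0…6.
(1 + q - q²) has coefficients 1,1,-1,0,0,0,0,0,0 for degrees 0…8.
Multiplying by (1 + q + q² + q³) gives running coefficients 1,2,1,1,0,-1,0,0,0 for degrees 0…8.
Multiplying by (1 + q + q² + q³) gives running coefficients 1,3,4,5,4,1,0,-1,-1 for degrees 0…8.
Finally multiplying by (1 + 3q)⁴, the product of all factors after the first has coefficients 1,15,94,323,685,994,1092,890,419 for degrees 0…8.
[q⁸] = 1·419 + 3·1092 + 3·685 + 1·94 = 5844.

5844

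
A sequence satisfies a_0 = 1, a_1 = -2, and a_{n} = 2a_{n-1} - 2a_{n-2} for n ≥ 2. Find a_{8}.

16

The ordinary generating function has denominator 1 - 2y + 2y^2.
Iterating the recurrence: a_0,…,a_{8} = 1, -2, -6, -8, -4, 8, 24, 32, 16.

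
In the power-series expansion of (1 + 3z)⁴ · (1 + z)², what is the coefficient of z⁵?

(1 + 3z)⁴ has coefficients 1,12,54,108,81 for degrees 0…4.
(1 + z)² has coefficients 1,2,1,0,0,0 for degrees 0…5.
[z⁵] = 1·0 + 12·0 + 54·0 + 108·1 + 81·2 = 270.

270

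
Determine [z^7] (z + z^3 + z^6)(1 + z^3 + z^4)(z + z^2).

(z + z^3 + z^6) has coefficients 0,1,0,1,0,0,1 for degrees 0…6.
(1 + z^3 + z^4) has coefficients 1,0,0,1,1,0,0,0 for degrees 0…7.
Finally multiplying by (z + z^2), the product of all factors after the first has coefficients 0,1,1,0,1,2,1,0 for degrees 0…7.
[z^7] = 1·1 + 1·1 + 1·1 = 3.

3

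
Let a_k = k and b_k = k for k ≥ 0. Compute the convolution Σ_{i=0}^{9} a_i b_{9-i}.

Write out a_i and b_{9-i} for i = 0,…,9 and sum the products.
Σ = 0·9 + 1·8 + 2·7 + 3·6 + 4·5 + 5·4 + 6·3 + 7·2 + 8·1 + 9·0 = 120.

120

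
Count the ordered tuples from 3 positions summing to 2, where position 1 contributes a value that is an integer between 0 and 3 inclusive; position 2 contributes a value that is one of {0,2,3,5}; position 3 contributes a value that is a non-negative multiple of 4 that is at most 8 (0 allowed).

2

The generating function for the choices is (1 + y + y^2 + y^3)·(1 + y^2 + y^3 + y^5)·(1 + y^4 + y^8); the count is [y^2].
(1 + y + y^2 + y^3) has coefficients 1,1,1 for degrees 0…2.
(1 + y^2 + y^3 + y^5) has coefficients 1,0,1 for degrees 0…2.
Finally multiplying by (1 + y^4 + y^8), the product of all factors after the first has coefficients 1,0,1 for degrees 0…2.
[y^2] = 1·1 + 1·0 + 1·1 = 2.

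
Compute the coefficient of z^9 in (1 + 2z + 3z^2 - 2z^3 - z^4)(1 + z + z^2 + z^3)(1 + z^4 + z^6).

4

(1 + 2z + 3z^2 - 2z^3 - z^4) has coefficients 1,2,3,-2,-1 for degrees 0…4.
(1 + z + z^2 + z^3) has coefficients 1,1,1,1,0,0,0,0,0,0 for degrees 0…9.
Finally multiplying by (1 + z^4 + z^6), the product of all factors after the first has coefficients 1,1,1,1,1,1,2,2,1,1 for degrees 0…9.
[z^9] = 1·1 + 2·1 + 3·2 − 2·2 − 1·1 = 4.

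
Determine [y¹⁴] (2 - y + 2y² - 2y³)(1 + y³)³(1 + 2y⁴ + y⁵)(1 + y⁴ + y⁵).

(2 - y + 2y² - 2y³) has coefficients 2,-1,2,-2 for degrees 0…3.
(1 + y³)³ has coefficients 1,0,0,3,0,0,3,0,0,1,0,0,0,0,0 for degrees 0…14.
Multiplying by (1 + 2y⁴ + y⁵) gives running coefficients 1,0,0,3,2,1,3,6,3,1,6,3,0,2,1 for degrees 0…14.
Finally multiplying by (1 + y⁴ + y⁵), the product of all factors after the first has coefficients 1,0,0,3,3,2,3,9,8,4,10,12,9,6,8 for degrees 0…14.
[y¹⁴] = 2·8 − 1·6 + 2·9 − 2·12 = 4.

4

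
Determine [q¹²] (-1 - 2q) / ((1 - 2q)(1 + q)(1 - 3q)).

Partial fractions give a closed form: a_n = (8/3)·2^n + (1/12)·(-1)^n + (-15/4)·3^n.
At n = 12: a_12 = -1981981.

-1981981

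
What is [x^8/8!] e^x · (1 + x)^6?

The EGF product rule gives c_8 = Σ_{k_1+k_2=8} C(8; k_1,k_2) · ∏ g_i(k_i), where e^x gives (1)^k; (1+x)^6 gives the falling factorial (6)_k.
g_1(k) for k = 0…8: 1, 1, 1, 1, 1, 1, 1, 1, 1.
g_2(k) for k = 0…8: 1, 6, 30, 120, 360, 720, 720, 0, 0.
c_8 = Σ_k C(8,k)·g_1(k)·g_2(8−k) = 28·1·720 + 56·1·720 + 70·1·360 + 56·1·120 + 28·1·30 + 8·1·6 + 1·1·1 = 20160 + 40320 + 25200 + 6720 + 840 + 48 + 1 = 93289.

93289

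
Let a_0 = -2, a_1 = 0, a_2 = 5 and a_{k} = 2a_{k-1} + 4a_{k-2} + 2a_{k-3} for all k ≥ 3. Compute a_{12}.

The ordinary generating function has denominator 1 - 2y - 4y^2 - 2y^3.
Iterating the recurrence: a_0,…,a_{12} = -2, 0, 5, 6, 32, 98, 336, 1128, 3796, 12776, 42992, 144680, 486880.

486880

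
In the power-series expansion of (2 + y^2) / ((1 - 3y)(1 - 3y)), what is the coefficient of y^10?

The denominator gives the recurrence a_n = 6a_(n−1) − 9a_(n−2) for n ≥ 3; the numerator fixes a_0 = 2, a_1 = 12, a_2 = 55.
Iterating: 2, 12, 55, 222, 837, 3024, 10611, 36450, 123201, 411156, 1358127, so a_10 = 1358127.

1358127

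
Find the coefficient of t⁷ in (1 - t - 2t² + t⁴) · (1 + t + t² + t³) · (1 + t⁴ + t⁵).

-3

(1 - t - 2t² + t⁴) has coefficients 1,-1,-2,0,1 for degrees 0…4.
(1 + t + t² + t³) has coefficients 1,1,1,1,0,0,0,0 for degrees 0…7.
Finally multiplying by (1 + t⁴ + t⁵), the product of all factors after the first has coefficients 1,1,1,1,1,2,2,2 for degrees 0…7.
[t⁷] = 1·2 − 1·2 − 2·2 + 1·1 = -3.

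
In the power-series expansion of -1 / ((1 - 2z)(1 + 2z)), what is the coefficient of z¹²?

The denominator gives the recurrence a_n = 4a_(n−2) for n ≥ 2; the numerator fixes a_0 = -1, a_1 = 0.
Iterating: -1, 0, -4, 0, -16, 0, -64, 0, -256, 0, -1024, 0, -4096, so a_12 = -4096.

-4096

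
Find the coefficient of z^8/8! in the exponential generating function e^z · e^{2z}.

The EGF product rule gives c_8 = Σ_{k_1+k_2=8} C(8; k_1,k_2) · ∏ g_i(k_i), where e^z gives (1)^k; e^{2z} gives (2)^k.
g_1(k) for k = 0…8: 1, 1, 1, 1, 1, 1, 1, 1, 1.
g_2(k) for k = 0…8: 1, 2, 4, 8, 16, 32, 64, 128, 256.
c_8 = Σ_k C(8,k)·g_1(k)·g_2(8−k) = 1·1·256 + 8·1·128 + 28·1·64 + 56·1·32 + 70·1·16 + 56·1·8 + 28·1·4 + 8·1·2 + 1·1·1 = 256 + 1024 + 1792 + 1792 + 1120 + 448 + 112 + 16 + 1 = 6561.

6561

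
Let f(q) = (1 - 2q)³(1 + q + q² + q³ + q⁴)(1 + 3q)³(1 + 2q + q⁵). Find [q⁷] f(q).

(1 - 2q)³ has coefficients 1,-6,12,-8 for degrees 0…3.
(1 + q + q² + q³ + q⁴) has coefficients 1,1,1,1,1,0,0,0 for degrees 0…7.
Multiplying by (1 + 3q)³ gives running coefficients 1,10,37,64,64,63,54,27 for degrees 0…7.
Finally multiplying by (1 + 2q + q⁵), the product of all factors after the first has coefficients 1,12,57,138,192,192,190,172 for degrees 0…7.
[q⁷] = 1·172 − 6·190 + 12·192 − 8·192 = -200.

-200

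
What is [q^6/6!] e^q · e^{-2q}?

The EGF product rule gives c_6 = Σ_{k_1+k_2=6} C(6; k_1,k_2) · ∏ g_i(k_i), where e^q gives (1)^k; e^{-2q} gives (-2)^k.
g_1(k) for k = 0…6: 1, 1, 1, 1, 1, 1, 1.
g_2(k) for k = 0…6: 1, -2, 4, -8, 16, -32, 64.
c_6 = Σ_k C(6,k)·g_1(k)·g_2(6−k) = 1·1·64 + 6·1·(-32) + 15·1·16 + 20·1·(-8) + 15·1·4 + 6·1·(-2) + 1·1·1 = 64 − 192 + 240 − 160 + 60 − 12 + 1 = 1.

1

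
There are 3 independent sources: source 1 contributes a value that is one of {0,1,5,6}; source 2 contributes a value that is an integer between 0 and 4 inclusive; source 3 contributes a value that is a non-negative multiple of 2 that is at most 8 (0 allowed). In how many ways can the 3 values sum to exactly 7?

The generating function for the choices is (1 + t + t^5 + t^6)·(1 + t + t^2 + t^3 + t^4)·(1 + t^2 + t^4 + t^6 + t^8); the count is [t^7].
(1 + t + t^5 + t^6) has coefficients 1,1,0,0,0,1,1 for degrees 0…6.
(1 + t + t^2 + t^3 + t^4) has coefficients 1,1,1,1,1,0,0,0 for degrees 0…7.
Finally multiplying by (1 + t^2 + t^4 + t^6 + t^8), the product of all factors after the first has coefficients 1,1,2,2,3,2,3,2 for degrees 0…7.
[t^7] = 1·2 + 1·3 + 1·2 + 1·1 = 8.

8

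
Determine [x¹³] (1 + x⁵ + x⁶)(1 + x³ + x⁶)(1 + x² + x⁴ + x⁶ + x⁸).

(1 + x⁵ + x⁶) has coefficients 1,0,0,0,0,1,1 for degrees 0…6.
(1 + x³ + x⁶) has coefficients 1,0,0,1,0,0,1,0,0,0,0,0,0,0 for degrees 0…13.
Finally multiplying by (1 + x² + x⁴ + x⁶ + x⁸), the product of all factors after the first has coefficients 1,0,1,1,1,1,2,1,2,1,1,1,1,0 for degrees 0…13.
[x¹³] = 1·0 + 1·2 + 1·1 = 3.

3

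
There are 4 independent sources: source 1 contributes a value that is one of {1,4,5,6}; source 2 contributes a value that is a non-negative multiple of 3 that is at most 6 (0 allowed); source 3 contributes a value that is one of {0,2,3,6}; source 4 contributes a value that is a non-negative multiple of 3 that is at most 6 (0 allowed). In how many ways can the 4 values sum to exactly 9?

The generating function for the choices is (q + q^4 + q^5 + q^6)·(1 + q^3 + q^6)·(1 + q^2 + q^3 + q^6)·(1 + q^3 + q^6); the count is [q^9].
(q + q^4 + q^5 + q^6) has coefficients 0,1,0,0,1,1,1 for degrees 0…6.
(1 + q^3 + q^6) has coefficients 1,0,0,1,0,0,1,0,0,0 for degrees 0…9.
Multiplying by (1 + q^2 + q^3 + q^6) gives running coefficients 1,0,1,2,0,1,3,0,1,2 for degrees 0…9.
Finally multiplying by (1 + q^3 + q^6), the product of all factors after the first has coefficients 1,0,1,3,0,2,6,0,3,7 for degrees 0…9.
[q^9] = 1·3 + 1·2 + 1·0 + 1·3 = 8.

8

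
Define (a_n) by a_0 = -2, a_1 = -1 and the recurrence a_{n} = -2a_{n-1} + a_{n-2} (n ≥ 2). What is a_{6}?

The ordinary generating function has denominator 1 + 2z - z^2.
Iterating the recurrence: a_0,…,a_{6} = -2, -1, 0, -1, 2, -5, 12.

12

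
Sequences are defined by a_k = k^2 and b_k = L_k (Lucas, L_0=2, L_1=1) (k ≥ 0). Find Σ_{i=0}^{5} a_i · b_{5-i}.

This is [x^5] in the product of the two ordinary generating functions.
Σ = 0·11 + 1·7 + 4·4 + 9·3 + 16·1 + 25·2 = 116.

116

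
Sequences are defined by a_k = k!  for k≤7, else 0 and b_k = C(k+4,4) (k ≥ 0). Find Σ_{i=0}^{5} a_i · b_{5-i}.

The convolution is the t^5 coefficient of A(t)B(t).
Σ = 1·126 + 1·70 + 2·35 + 6·15 + 24·5 + 120·1 = 596.

596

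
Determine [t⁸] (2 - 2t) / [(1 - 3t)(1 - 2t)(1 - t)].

The denominator gives the recurrence a_n = 6a_(n−1) − 11a_(n−2) + 6a_(n−3) for n ≥ 3; the numerator fixes a_0 = 2, a_1 = 10, a_2 = 38.
Iterating: 2, 10, 38, 130, 422, 1330, 4118, 12610, 38342, so a_8 = 38342.

38342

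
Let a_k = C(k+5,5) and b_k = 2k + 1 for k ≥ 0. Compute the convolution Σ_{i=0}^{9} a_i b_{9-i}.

17875

This is [x^9] in the product of the two ordinary generating functions.
Σ = 1·19 + 6·17 + 21·15 + 56·13 + 126·11 + 252·9 + 462·7 + 792·5 + 1287·3 + 2002·1 = 17875.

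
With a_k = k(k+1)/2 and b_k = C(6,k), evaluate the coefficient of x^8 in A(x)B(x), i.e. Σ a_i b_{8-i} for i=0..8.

The convolution is the t^8 coefficient of A(t)B(t).
Σ = 0·0 + 1·0 + 3·1 + 6·6 + 10·15 + 15·20 + 21·15 + 28·6 + 36·1 = 1008.

1008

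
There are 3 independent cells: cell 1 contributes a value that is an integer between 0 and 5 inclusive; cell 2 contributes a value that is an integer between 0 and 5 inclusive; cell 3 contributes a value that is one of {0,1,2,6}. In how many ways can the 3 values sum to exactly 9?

13

The generating function for the choices is (1 + y + y² + y³ + y⁴ + y⁵)·(1 + y + y² + y³ + y⁴ + y⁵)·(1 + y + y² + y⁶); the count is [y⁹].
(1 + y + y² + y³ + y⁴ + y⁵) has coefficients 1,1,1,1,1,1 for degrees 0…5.
(1 + y + y² + y³ + y⁴ + y⁵) has coefficients 1,1,1,1,1,1,0,0,0,0 for degrees 0…9.
Finally multiplying by (1 + y + y² + y⁶), the product of all factors after the first has coefficients 1,2,3,3,3,3,3,2,1,1 for degrees 0…9.
[y⁹] = 1·1 + 1·1 + 1·2 + 1·3 + 1·3 + 1·3 = 13.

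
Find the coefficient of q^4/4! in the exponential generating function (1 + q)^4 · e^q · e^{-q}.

The EGF product rule gives c_4 = Σ_{k_1+k_2+k_3=4} C(4; k_1,k_2,k_3) · ∏ g_i(k_i), where (1+q)^4 gives the falling factorial (4)_k; e^q gives (1)^k; e^{-q} gives (-1)^k.
g_1(k) for k = 0…4: 1, 4, 12, 24, 24.
g_2(k) for k = 0…4: 1, 1, 1, 1, 1.
g_3(k) for k = 0…4: 1, -1, 1, -1, 1.
First combine the last two factors: h(k) = Σ_j C(k,j)·g_2(j)·g_3(k−j) for k = 0…4: 1, 0, 0, 0, 0.
c_4 = Σ_k C(4,k)·g_1(k)·h(4−k) = 1·24·1 = 24.

24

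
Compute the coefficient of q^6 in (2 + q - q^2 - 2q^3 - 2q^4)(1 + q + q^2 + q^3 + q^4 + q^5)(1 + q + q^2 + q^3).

(2 + q - q^2 - 2q^3 - 2q^4) has coefficients 2,1,-1,-2,-2 for degrees 0…4.
(1 + q + q^2 + q^3 + q^4 + q^5) has coefficients 1,1,1,1,1,1,0 for degrees 0…6.
Finally multiplying by (1 + q + q^2 + q^3), the product of all factors after the first has coefficients 1,2,3,4,4,4,3 for degrees 0…6.
[q^6] = 2·3 + 1·4 − 1·4 − 2·4 − 2·3 = -8.

-8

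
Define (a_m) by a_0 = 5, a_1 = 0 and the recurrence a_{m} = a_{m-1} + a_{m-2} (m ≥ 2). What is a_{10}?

The ordinary generating function has denominator 1 - q - q^2.
Iterating the recurrence: a_0,…,a_{10} = 5, 0, 5, 5, 10, 15, 25, 40, 65, 105, 170.

170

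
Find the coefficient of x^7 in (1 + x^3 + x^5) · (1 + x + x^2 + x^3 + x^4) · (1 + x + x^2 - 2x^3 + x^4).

4

(1 + x^3 + x^5) has coefficients 1,0,0,1,0,1 for degrees 0…5.
(1 + x + x^2 + x^3 + x^4) has coefficients 1,1,1,1,1,0,0,0 for degrees 0…7.
Finally multiplying by (1 + x + x^2 - 2x^3 + x^4), the product of all factors after the first has coefficients 1,2,3,1,2,1,0,-1 for degrees 0…7.
[x^7] = 1·(-1) + 1·2 + 1·3 = 4.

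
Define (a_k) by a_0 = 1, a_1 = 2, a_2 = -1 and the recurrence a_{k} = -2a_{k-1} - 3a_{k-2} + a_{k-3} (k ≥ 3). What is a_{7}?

The ordinary generating function has denominator 1 + 2t + 3t^2 - t^3.
Iterating the recurrence: a_0,…,a_{7} = 1, 2, -1, -3, 11, -14, -8, 69.

69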